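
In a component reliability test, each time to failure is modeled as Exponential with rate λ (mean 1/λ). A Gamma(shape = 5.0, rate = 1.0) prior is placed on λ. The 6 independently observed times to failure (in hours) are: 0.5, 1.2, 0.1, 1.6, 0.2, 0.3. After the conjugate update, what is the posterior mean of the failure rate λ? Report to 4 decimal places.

With a Gamma(shape α, rate β) prior on the exponential rate λ, the posterior after n observations with total T = Σxᵢ is Gamma(α+n, β+T).
Sum of observations T = 3.9 hours; n = 6.
Posterior: Gamma(5.0+6, 1.0+3.9) = Gamma(11.0, 4.9).
Posterior mean of λ = α/β = 11.0/4.9 = 2.2449.

2.2449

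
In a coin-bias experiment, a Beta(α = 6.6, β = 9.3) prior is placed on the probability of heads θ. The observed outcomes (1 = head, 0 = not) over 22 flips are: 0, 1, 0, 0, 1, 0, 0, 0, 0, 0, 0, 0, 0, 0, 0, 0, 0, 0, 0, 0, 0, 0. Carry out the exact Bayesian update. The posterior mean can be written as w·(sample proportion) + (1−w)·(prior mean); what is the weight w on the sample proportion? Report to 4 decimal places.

The Beta prior is conjugate to a Binomial/Bernoulli likelihood; the update adds successes to α and failures to β.
Posterior mean = (α₀+k)/(α₀+β₀+n) = [n/(α₀+β₀+n)]·(k/n) + [(α₀+β₀)/(α₀+β₀+n)]·α₀/(α₀+β₀), so only n and the prior enter the weight.
The weight on the data is w = n/(α₀+β₀+n) = 22/(6.6+9.3+22) = 22/37.9 = 0.5805.

0.5805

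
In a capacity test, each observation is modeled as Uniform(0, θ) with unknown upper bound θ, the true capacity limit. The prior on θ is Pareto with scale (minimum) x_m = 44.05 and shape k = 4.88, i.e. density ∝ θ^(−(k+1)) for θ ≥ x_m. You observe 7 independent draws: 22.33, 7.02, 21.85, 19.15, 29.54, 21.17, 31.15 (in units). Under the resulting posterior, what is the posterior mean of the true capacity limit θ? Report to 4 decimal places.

48.0987

A Pareto(scale x_m, shape k) prior on the upper bound θ of Uniform(0, θ) is conjugate: posterior is Pareto(max(x_m, max xᵢ), k + n).
Sample maximum = 31.15; prior scale x_m = 44.05 → posterior scale = max = 44.05.
Posterior shape = 4.88 + 7 = 11.88.
E[θ|data] = k·x_m/(k−1) = 11.88·44.05/10.88 = 48.0987.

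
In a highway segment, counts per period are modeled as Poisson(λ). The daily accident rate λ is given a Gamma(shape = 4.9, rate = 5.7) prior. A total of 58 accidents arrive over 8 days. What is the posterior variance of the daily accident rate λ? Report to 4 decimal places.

With a Gamma(shape α, rate β) prior, the Poisson likelihood is conjugate: the posterior is Gamma(α + ΣXᵢ, β + n).
Posterior: Gamma(α+S, β+n) = Gamma(4.9+58, 5.7+8) = Gamma(62.9, 13.7).
Var = α/β² = 62.9/13.7² = 0.3351.

0.3351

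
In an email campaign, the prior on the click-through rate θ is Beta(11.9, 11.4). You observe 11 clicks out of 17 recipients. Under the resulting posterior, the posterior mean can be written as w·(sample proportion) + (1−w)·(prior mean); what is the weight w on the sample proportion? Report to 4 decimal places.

0.4218

The Beta prior is conjugate to a Binomial/Bernoulli likelihood; the update adds successes to α and failures to β.
Posterior mean = (α₀+k)/(α₀+β₀+n) = [n/(α₀+β₀+n)]·(k/n) + [(α₀+β₀)/(α₀+β₀+n)]·α₀/(α₀+β₀), so only n and the prior enter the weight.
The weight on the data is w = n/(α₀+β₀+n) = 17/(11.9+11.4+17) = 17/40.3 = 0.4218.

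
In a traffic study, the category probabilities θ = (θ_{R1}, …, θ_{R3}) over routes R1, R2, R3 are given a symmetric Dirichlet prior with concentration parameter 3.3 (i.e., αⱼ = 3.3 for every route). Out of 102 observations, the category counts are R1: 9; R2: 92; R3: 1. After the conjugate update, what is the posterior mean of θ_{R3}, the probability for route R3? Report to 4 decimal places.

The Dirichlet prior is conjugate to the Multinomial likelihood: each posterior αⱼ = prior αⱼ + observed count nⱼ.
Posterior concentration: (12.3, 95.3, 4.3), total = 111.9.
E[θ_{R3}|data] = α_{R3}/Σα = 4.3/111.9 = 0.0384.

0.0384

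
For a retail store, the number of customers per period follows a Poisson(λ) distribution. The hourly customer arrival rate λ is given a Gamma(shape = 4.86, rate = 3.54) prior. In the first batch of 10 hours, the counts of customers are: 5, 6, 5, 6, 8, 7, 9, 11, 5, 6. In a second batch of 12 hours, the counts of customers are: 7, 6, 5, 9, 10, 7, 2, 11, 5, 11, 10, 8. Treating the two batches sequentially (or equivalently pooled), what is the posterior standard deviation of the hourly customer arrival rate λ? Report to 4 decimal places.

0.5012

With a Gamma(shape α, rate β) prior, the Poisson likelihood is conjugate: the posterior is Gamma(α + ΣXᵢ, β + n).
Batch 1: sum of counts S = 68 over n = 10 hours.
After batch 1: Gamma(α+S, β+n) = Gamma(4.86+68, 3.54+10) = Gamma(72.86, 13.54).
Batch 2: sum of counts S = 91 over n = 12 hours.
After batch 2: Gamma(α+S, β+n) = Gamma(72.86+91, 13.54+12) = Gamma(163.86, 25.54).
SD = √α/β = √163.86/25.54 = 0.5012.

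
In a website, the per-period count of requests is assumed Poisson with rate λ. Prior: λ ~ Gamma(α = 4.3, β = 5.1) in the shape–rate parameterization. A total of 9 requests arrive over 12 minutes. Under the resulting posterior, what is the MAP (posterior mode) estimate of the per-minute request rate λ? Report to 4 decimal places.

0.7193

With a Gamma(shape α, rate β) prior, the Poisson likelihood is conjugate: the posterior is Gamma(α + ΣXᵢ, β + n).
Posterior: Gamma(α+S, β+n) = Gamma(4.3+9, 5.1+12) = Gamma(13.3, 17.1).
Mode of Gamma(α,β) for α≥1 is (α−1)/β = 12.3/17.1 = 0.7193.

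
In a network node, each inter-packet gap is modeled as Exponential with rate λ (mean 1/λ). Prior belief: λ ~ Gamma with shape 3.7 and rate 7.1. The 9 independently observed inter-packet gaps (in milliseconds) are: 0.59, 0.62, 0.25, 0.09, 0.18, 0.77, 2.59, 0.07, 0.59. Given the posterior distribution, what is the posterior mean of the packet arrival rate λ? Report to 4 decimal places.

With a Gamma(shape α, rate β) prior on the exponential rate λ, the posterior after n observations with total T = Σxᵢ is Gamma(α+n, β+T).
Sum of observations T = 5.75 milliseconds; n = 9.
Posterior: Gamma(3.7+9, 7.1+5.75) = Gamma(12.7, 12.85).
Posterior mean of λ = α/β = 12.7/12.85 = 0.9883.

0.9883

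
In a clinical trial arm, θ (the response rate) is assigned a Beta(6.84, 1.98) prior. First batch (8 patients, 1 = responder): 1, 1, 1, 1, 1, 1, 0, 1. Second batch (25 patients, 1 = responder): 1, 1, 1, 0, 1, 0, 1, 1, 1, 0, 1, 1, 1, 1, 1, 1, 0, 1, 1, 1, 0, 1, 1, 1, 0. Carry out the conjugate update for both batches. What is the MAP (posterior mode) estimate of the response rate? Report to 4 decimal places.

0.7996

The Beta prior is conjugate to a Binomial/Bernoulli likelihood; the update adds successes to α and failures to β.
After batch 1: Beta(6.84+7, 1.98+1) = Beta(13.84, 2.98).
After batch 2: Beta(13.84+19, 2.98+6) = Beta(32.84, 8.98).
Mode of Beta(a,b) for a,b>1 is (a−1)/(a+b−2) = 31.84/39.82 = 0.7996.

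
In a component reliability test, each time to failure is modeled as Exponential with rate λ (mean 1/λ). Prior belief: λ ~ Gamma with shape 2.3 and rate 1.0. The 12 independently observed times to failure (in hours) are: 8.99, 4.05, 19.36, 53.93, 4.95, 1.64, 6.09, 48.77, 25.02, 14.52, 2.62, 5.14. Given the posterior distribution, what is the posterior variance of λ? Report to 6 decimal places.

0.000372

With a Gamma(shape α, rate β) prior on the exponential rate λ, the posterior after n observations with total T = Σxᵢ is Gamma(α+n, β+T).
Sum of observations T = 195.08 hours; n = 12.
Posterior: Gamma(2.3+12, 1.0+195.08) = Gamma(14.3, 196.08).
Var = α/β² = 0.000372.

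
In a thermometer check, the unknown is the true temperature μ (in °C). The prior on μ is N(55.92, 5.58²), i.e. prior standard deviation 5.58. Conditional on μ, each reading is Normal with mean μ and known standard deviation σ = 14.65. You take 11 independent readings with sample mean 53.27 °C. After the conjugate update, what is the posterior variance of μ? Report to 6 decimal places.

For Normal data with known variance σ², a Normal(μ₀, σ₀²) prior on μ is conjugate. Posterior precision = 1/σ₀² + n/σ²; posterior mean is the precision-weighted average of μ₀ and x̄.
σ₀² = 5.58² = 31.1364, σ² = 14.65² = 214.6225; σ² + n·σ₀² = 214.6225 + 11·31.1364 = 557.1229.
Posterior precision = 1/σ₀² + n/σ² = 1/31.1364 + 11/214.6225 = (σ² + n·σ₀²)/(σ₀²σ²) = 557.1229/(31.1364·214.6225); posterior variance σₙ² = σ₀²σ²/(σ² + n·σ₀²) = 31.1364·214.6225/557.1229 = 11.994790.

11.994790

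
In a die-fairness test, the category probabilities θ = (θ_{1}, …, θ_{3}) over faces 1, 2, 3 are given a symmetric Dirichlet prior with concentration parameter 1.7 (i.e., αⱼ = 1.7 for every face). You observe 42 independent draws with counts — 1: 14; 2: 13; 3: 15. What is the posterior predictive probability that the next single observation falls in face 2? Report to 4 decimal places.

The Dirichlet prior is conjugate to the Multinomial likelihood: each posterior αⱼ = prior αⱼ + observed count nⱼ.
Posterior concentration: (15.7, 14.7, 16.7), total = 47.1.
P(next = 2 | data) = α_{2}/Σα = 0.3121.

0.3121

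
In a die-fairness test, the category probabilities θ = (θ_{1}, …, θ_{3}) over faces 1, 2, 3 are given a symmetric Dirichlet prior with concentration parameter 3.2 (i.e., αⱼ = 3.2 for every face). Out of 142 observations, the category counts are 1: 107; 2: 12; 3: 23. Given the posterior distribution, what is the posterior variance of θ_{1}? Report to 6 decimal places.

The Dirichlet prior is conjugate to the Multinomial likelihood: each posterior αⱼ = prior αⱼ + observed count nⱼ.
Posterior concentration: (110.2, 15.2, 26.2), total = 151.6.
Var[θ_j] = α_j(Σα−α_j)/((Σα)²(Σα+1)) = 110.2·41.4/(151.6²·152.6) = 0.001301.

0.001301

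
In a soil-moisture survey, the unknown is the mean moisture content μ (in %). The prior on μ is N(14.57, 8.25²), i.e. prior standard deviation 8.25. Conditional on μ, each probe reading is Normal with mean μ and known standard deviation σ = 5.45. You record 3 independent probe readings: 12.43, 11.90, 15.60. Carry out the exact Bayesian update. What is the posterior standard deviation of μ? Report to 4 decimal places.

For Normal data with known variance σ², a Normal(μ₀, σ₀²) prior on μ is conjugate. Posterior precision = 1/σ₀² + n/σ²; posterior mean is the precision-weighted average of μ₀ and x̄.
σ₀² = 8.25² = 68.0625, σ² = 5.45² = 29.7025; σ² + n·σ₀² = 29.7025 + 3·68.0625 = 233.89.
Posterior precision = 1/σ₀² + n/σ² = 1/68.0625 + 3/29.7025 = (σ² + n·σ₀²)/(σ₀²σ²) = 233.89/(68.0625·29.7025); posterior variance σₙ² = σ₀²σ²/(σ² + n·σ₀²) = 68.0625·29.7025/233.89 = 8.643492.
Posterior SD = √σₙ² = √(68.0625·29.7025/233.89) = 2.9400.

2.9400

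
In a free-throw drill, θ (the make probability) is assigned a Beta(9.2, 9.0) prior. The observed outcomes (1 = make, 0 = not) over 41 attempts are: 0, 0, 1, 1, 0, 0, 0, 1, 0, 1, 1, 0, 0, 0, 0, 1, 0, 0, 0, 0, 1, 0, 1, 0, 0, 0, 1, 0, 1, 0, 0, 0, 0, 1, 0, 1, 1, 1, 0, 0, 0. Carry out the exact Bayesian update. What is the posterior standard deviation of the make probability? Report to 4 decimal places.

The Beta prior is conjugate to a Binomial/Bernoulli likelihood; the update adds successes to α and failures to β.
Posterior: Beta(α+k, β+n−k) = Beta(9.2+14, 9.0+27) = Beta(23.2, 36.0).
Var = αβ/((α+β)²(α+β+1)) = 23.2·36.0/(59.2²·60.2) = 0.00395868; SD = √0.00395868 = 0.0629.

0.0629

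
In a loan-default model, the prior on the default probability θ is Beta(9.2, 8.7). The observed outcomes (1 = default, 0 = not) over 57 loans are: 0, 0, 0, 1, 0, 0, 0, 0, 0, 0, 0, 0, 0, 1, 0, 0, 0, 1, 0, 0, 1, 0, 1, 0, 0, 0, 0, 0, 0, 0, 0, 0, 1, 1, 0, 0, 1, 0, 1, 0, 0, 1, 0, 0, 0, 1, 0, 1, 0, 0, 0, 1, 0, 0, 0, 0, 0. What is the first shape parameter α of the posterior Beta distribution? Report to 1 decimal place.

22.2

The Beta prior is conjugate to a Binomial/Bernoulli likelihood; the update adds successes to α and failures to β.
Posterior: Beta(α+k, β+n−k) = Beta(9.2+13, 8.7+44) = Beta(22.2, 52.7).
Posterior α = 22.2.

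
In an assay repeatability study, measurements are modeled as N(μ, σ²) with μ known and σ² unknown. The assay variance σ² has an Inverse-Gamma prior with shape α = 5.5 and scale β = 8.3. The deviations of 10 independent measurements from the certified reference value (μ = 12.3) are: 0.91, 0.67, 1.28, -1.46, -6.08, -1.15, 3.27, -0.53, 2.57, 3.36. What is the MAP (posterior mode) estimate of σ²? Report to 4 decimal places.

3.8611

With known mean μ and an Inverse-Gamma(α, β) prior on σ², the Normal likelihood is conjugate: posterior is Inv-Gamma(α + n/2, β + Σ(xᵢ−μ)²/2).
Σ(xᵢ−μ)² = (0.91)² + (0.67)² + (1.28)² + (-1.46)² + (-6.08)² + (-1.15)² + (3.27)² + (-0.53)² + (2.57)² + (3.36)² = 72.2042.
Posterior: Inv-Gamma(5.5 + 10/2, 8.3 + 72.2042/2) = Inv-Gamma(10.50, 44.40210).
Mode = β/(α+1) = 44.40210/11.50 = 3.8611.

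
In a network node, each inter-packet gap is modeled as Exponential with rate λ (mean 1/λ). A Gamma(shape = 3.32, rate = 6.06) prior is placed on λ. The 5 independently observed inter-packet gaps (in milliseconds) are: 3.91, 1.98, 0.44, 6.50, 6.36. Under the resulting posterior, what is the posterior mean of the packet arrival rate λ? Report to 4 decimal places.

0.3295

With a Gamma(shape α, rate β) prior on the exponential rate λ, the posterior after n observations with total T = Σxᵢ is Gamma(α+n, β+T).
Sum of observations T = 19.19 milliseconds; n = 5.
Posterior: Gamma(3.32+5, 6.06+19.19) = Gamma(8.32, 25.25).
Posterior mean of λ = α/β = 8.32/25.25 = 0.3295.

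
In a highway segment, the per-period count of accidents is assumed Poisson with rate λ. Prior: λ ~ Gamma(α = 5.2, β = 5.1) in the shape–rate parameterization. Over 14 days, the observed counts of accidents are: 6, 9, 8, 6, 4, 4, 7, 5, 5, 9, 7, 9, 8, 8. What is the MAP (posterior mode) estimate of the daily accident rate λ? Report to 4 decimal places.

With a Gamma(shape α, rate β) prior, the Poisson likelihood is conjugate: the posterior is Gamma(α + ΣXᵢ, β + n).
Sum of counts S = 95 over n = 14 days.
Posterior: Gamma(α+S, β+n) = Gamma(5.2+95, 5.1+14) = Gamma(100.2, 19.1).
Mode of Gamma(α,β) for α≥1 is (α−1)/β = 99.2/19.1 = 5.1937.

5.1937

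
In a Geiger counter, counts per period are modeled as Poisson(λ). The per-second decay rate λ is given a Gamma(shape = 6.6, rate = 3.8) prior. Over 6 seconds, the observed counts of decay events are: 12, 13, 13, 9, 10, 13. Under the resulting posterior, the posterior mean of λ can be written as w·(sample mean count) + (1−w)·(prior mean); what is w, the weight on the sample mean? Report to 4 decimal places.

0.6122

With a Gamma(shape α, rate β) prior, the Poisson likelihood is conjugate: the posterior is Gamma(α + ΣXᵢ, β + n).
Posterior mean = (α₀+S)/(β₀+n) = [n/(β₀+n)]·(S/n) + [β₀/(β₀+n)]·(α₀/β₀), so only n and β₀ enter the weight.
Weight on data w = n/(β₀+n) = 6/(3.8+6) = 6/9.8 = 0.6122.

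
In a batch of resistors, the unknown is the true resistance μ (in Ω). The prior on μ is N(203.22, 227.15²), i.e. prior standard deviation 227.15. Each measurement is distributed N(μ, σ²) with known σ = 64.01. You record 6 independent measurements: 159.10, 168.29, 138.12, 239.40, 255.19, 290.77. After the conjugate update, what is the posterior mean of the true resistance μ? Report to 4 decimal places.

208.4096

For Normal data with known variance σ², a Normal(μ₀, σ₀²) prior on μ is conjugate. Posterior precision = 1/σ₀² + n/σ²; posterior mean is the precision-weighted average of μ₀ and x̄.
Σxᵢ = 159.10 + 168.29 + 138.12 + 239.40 + 255.19 + 290.77 = 1250.87, so n·x̄ = 1250.87.
σ₀² = 227.15² = 51597.1225, σ² = 64.01² = 4097.2801; σ² + n·σ₀² = 4097.2801 + 6·51597.1225 = 313680.0151.
Posterior mean = (μ₀/σ₀² + n·x̄/σ²)/(1/σ₀² + n/σ²) = (σ²·μ₀ + σ₀²·n·x̄)/(σ² + n·σ₀²) = (4097.2801·203.22 + 51597.1225·1250.87)/313680.0151 = 65373941.883497/313680.0151 = 208.4096.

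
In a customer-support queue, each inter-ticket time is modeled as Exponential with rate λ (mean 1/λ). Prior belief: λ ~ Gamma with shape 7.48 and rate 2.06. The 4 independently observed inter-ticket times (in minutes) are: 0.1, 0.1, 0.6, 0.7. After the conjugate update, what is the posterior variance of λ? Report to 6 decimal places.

0.905820

With a Gamma(shape α, rate β) prior on the exponential rate λ, the posterior after n observations with total T = Σxᵢ is Gamma(α+n, β+T).
Sum of observations T = 1.5 minutes; n = 4.
Posterior: Gamma(7.48+4, 2.06+1.5) = Gamma(11.48, 3.56).
Var = α/β² = 0.905820.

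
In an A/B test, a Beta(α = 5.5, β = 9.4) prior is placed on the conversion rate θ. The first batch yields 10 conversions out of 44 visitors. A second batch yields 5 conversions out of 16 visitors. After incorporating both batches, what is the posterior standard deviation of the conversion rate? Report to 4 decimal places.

0.0512

The Beta prior is conjugate to a Binomial/Bernoulli likelihood; the update adds successes to α and failures to β.
After batch 1: Beta(5.5+10, 9.4+34) = Beta(15.5, 43.4).
After batch 2: Beta(15.5+5, 43.4+11) = Beta(20.5, 54.4).
Var = αβ/((α+β)²(α+β+1)) = 20.5·54.4/(74.9²·75.9) = 0.00261907; SD = √0.00261907 = 0.0512.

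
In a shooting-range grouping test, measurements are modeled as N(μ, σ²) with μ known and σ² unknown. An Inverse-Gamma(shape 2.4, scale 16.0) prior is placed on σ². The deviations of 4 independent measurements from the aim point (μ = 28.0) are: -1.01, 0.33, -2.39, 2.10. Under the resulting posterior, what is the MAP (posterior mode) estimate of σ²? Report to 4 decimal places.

With known mean μ and an Inverse-Gamma(α, β) prior on σ², the Normal likelihood is conjugate: posterior is Inv-Gamma(α + n/2, β + Σ(xᵢ−μ)²/2).
Σ(xᵢ−μ)² = (-1.01)² + (0.33)² + (-2.39)² + (2.10)² = 11.2511.
Posterior: Inv-Gamma(2.4 + 4/2, 16.0 + 11.2511/2) = Inv-Gamma(4.40, 21.62555).
Mode = β/(α+1) = 21.62555/5.40 = 4.0047.

4.0047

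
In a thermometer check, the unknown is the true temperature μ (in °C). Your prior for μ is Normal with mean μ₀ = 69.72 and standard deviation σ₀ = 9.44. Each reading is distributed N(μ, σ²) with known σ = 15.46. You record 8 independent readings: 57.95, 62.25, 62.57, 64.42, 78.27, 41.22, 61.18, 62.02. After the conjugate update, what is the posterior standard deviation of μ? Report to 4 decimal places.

For Normal data with known variance σ², a Normal(μ₀, σ₀²) prior on μ is conjugate. Posterior precision = 1/σ₀² + n/σ²; posterior mean is the precision-weighted average of μ₀ and x̄.
σ₀² = 9.44² = 89.1136, σ² = 15.46² = 239.0116; σ² + n·σ₀² = 239.0116 + 8·89.1136 = 951.9204.
Posterior precision = 1/σ₀² + n/σ² = 1/89.1136 + 8/239.0116 = (σ² + n·σ₀²)/(σ₀²σ²) = 951.9204/(89.1136·239.0116); posterior variance σₙ² = σ₀²σ²/(σ² + n·σ₀²) = 89.1136·239.0116/951.9204 = 22.374963.
Posterior SD = √σₙ² = √(89.1136·239.0116/951.9204) = 4.7302.

4.7302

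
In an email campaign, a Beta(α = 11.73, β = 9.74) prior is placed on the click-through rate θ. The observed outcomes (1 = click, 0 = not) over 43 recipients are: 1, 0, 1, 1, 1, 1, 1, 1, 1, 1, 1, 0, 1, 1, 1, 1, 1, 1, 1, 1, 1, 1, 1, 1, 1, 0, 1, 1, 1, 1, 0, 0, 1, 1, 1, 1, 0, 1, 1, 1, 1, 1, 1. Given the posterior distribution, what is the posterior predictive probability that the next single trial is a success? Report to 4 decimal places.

0.7559

The Beta prior is conjugate to a Binomial/Bernoulli likelihood; the update adds successes to α and failures to β.
Posterior: Beta(α+k, β+n−k) = Beta(11.73+37, 9.74+6) = Beta(48.73, 15.74).
For a single future Bernoulli trial, P(success | data) = α/(α+β) = 0.7559.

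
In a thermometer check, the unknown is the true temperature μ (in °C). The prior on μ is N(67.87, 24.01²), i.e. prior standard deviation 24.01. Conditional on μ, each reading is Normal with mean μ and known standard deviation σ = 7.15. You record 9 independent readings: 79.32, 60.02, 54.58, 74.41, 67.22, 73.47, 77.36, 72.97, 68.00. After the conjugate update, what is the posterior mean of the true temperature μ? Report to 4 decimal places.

69.6876

For Normal data with known variance σ², a Normal(μ₀, σ₀²) prior on μ is conjugate. Posterior precision = 1/σ₀² + n/σ²; posterior mean is the precision-weighted average of μ₀ and x̄.
Σxᵢ = 79.32 + 60.02 + 54.58 + 74.41 + 67.22 + 73.47 + 77.36 + 72.97 + 68.00 = 627.35, so n·x̄ = 627.35.
σ₀² = 24.01² = 576.4801, σ² = 7.15² = 51.1225; σ² + n·σ₀² = 51.1225 + 9·576.4801 = 5239.4434.
Posterior mean = (μ₀/σ₀² + n·x̄/σ²)/(1/σ₀² + n/σ²) = (σ²·μ₀ + σ₀²·n·x̄)/(σ² + n·σ₀²) = (51.1225·67.87 + 576.4801·627.35)/5239.4434 = 365124.47481/5239.4434 = 69.6876.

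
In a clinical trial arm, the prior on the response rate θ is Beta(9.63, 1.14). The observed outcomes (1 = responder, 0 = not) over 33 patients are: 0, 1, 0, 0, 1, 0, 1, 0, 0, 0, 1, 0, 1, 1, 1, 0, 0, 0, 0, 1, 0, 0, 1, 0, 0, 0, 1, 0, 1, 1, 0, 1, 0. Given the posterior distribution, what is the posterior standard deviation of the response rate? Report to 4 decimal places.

The Beta prior is conjugate to a Binomial/Bernoulli likelihood; the update adds successes to α and failures to β.
Posterior: Beta(α+k, β+n−k) = Beta(9.63+13, 1.14+20) = Beta(22.63, 21.14).
Var = αβ/((α+β)²(α+β+1)) = 22.63·21.14/(43.77²·44.77) = 0.00557763; SD = √0.00557763 = 0.0747.

0.0747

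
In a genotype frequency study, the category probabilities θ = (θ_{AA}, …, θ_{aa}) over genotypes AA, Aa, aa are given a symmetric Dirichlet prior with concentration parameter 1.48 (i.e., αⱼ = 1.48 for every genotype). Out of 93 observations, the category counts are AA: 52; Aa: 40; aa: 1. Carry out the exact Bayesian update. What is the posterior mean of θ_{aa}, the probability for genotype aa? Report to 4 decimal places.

0.0255

The Dirichlet prior is conjugate to the Multinomial likelihood: each posterior αⱼ = prior αⱼ + observed count nⱼ.
Posterior concentration: (53.48, 41.48, 2.48), total = 97.44.
E[θ_{aa}|data] = α_{aa}/Σα = 2.48/97.44 = 0.0255.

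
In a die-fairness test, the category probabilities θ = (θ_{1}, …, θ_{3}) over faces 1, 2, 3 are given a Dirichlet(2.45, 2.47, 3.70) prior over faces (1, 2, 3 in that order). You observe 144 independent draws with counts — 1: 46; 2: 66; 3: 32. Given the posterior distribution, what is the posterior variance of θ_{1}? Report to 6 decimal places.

The Dirichlet prior is conjugate to the Multinomial likelihood: each posterior αⱼ = prior αⱼ + observed count nⱼ.
Posterior concentration: (48.45, 68.47, 35.70), total = 152.62.
Var[θ_j] = α_j(Σα−α_j)/((Σα)²(Σα+1)) = 48.45·104.17/(152.62²·153.62) = 0.001410.

0.001410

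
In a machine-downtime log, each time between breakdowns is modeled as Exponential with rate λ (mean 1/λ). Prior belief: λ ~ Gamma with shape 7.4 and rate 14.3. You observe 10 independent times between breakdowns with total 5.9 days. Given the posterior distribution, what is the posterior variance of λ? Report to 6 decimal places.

With a Gamma(shape α, rate β) prior on the exponential rate λ, the posterior after n observations with total T = Σxᵢ is Gamma(α+n, β+T).
Posterior: Gamma(7.4+10, 14.3+5.9) = Gamma(17.4, 20.2).
Var = α/β² = 0.042643.

0.042643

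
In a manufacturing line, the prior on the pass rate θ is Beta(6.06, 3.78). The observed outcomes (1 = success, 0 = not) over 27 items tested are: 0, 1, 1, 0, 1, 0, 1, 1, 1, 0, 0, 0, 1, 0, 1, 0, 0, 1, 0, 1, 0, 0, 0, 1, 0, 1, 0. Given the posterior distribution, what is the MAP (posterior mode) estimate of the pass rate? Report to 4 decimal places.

The Beta prior is conjugate to a Binomial/Bernoulli likelihood; the update adds successes to α and failures to β.
Posterior: Beta(α+k, β+n−k) = Beta(6.06+12, 3.78+15) = Beta(18.06, 18.78).
Mode of Beta(a,b) for a,b>1 is (a−1)/(a+b−2) = 17.06/34.84 = 0.4897.

0.4897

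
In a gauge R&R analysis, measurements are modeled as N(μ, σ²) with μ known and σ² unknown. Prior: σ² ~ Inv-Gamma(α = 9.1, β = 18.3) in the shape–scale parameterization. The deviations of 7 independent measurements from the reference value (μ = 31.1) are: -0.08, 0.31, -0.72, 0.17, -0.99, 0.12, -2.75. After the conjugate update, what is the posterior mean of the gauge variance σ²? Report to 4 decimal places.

1.9744

With known mean μ and an Inverse-Gamma(α, β) prior on σ², the Normal likelihood is conjugate: posterior is Inv-Gamma(α + n/2, β + Σ(xᵢ−μ)²/2).
Σ(xᵢ−μ)² = (-0.08)² + (0.31)² + (-0.72)² + (0.17)² + (-0.99)² + (0.12)² + (-2.75)² = 9.2068.
Posterior: Inv-Gamma(9.1 + 7/2, 18.3 + 9.2068/2) = Inv-Gamma(12.60, 22.90340).
E[σ²|data] = β/(α−1) = 22.90340/11.60 = 1.9744.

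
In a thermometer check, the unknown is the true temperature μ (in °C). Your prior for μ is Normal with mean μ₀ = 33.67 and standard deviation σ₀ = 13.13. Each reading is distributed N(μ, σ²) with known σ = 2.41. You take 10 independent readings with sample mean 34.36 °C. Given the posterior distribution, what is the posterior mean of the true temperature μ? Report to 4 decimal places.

34.3577

For Normal data with known variance σ², a Normal(μ₀, σ₀²) prior on μ is conjugate. Posterior precision = 1/σ₀² + n/σ²; posterior mean is the precision-weighted average of μ₀ and x̄.
n·x̄ = 10·34.36 = 343.6.
σ₀² = 13.13² = 172.3969, σ² = 2.41² = 5.8081; σ² + n·σ₀² = 5.8081 + 10·172.3969 = 1729.7771.
Posterior mean = (μ₀/σ₀² + n·x̄/σ²)/(1/σ₀² + n/σ²) = (σ²·μ₀ + σ₀²·n·x̄)/(σ² + n·σ₀²) = (5.8081·33.67 + 172.3969·343.6)/1729.7771 = 59431.133567/1729.7771 = 34.3577.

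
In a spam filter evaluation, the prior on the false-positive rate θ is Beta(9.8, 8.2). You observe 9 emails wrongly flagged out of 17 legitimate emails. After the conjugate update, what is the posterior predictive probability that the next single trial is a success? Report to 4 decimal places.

The Beta prior is conjugate to a Binomial/Bernoulli likelihood; the update adds successes to α and failures to β.
Posterior: Beta(α+k, β+n−k) = Beta(9.8+9, 8.2+8) = Beta(18.8, 16.2).
For a single future Bernoulli trial, P(success | data) = α/(α+β) = 0.5371.

0.5371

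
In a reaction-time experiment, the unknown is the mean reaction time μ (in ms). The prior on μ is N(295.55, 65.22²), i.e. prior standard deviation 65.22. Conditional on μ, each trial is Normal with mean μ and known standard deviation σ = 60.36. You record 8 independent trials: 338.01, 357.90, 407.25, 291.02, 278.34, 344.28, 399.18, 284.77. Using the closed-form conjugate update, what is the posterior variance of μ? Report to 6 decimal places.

For Normal data with known variance σ², a Normal(μ₀, σ₀²) prior on μ is conjugate. Posterior precision = 1/σ₀² + n/σ²; posterior mean is the precision-weighted average of μ₀ and x̄.
σ₀² = 65.22² = 4253.6484, σ² = 60.36² = 3643.3296; σ² + n·σ₀² = 3643.3296 + 8·4253.6484 = 37672.5168.
Posterior precision = 1/σ₀² + n/σ² = 1/4253.6484 + 8/3643.3296 = (σ² + n·σ₀²)/(σ₀²σ²) = 37672.5168/(4253.6484·3643.3296); posterior variance σₙ² = σ₀²σ²/(σ² + n·σ₀²) = 4253.6484·3643.3296/37672.5168 = 411.372651.

411.372651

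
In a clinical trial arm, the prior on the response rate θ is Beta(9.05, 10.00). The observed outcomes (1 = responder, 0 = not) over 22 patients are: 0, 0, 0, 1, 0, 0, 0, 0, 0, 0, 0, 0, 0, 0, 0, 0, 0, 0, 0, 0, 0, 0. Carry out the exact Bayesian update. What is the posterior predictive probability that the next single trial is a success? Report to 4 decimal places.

0.2448

The Beta prior is conjugate to a Binomial/Bernoulli likelihood; the update adds successes to α and failures to β.
Posterior: Beta(α+k, β+n−k) = Beta(9.05+1, 10.00+21) = Beta(10.05, 31.00).
For a single future Bernoulli trial, P(success | data) = α/(α+β) = 0.2448.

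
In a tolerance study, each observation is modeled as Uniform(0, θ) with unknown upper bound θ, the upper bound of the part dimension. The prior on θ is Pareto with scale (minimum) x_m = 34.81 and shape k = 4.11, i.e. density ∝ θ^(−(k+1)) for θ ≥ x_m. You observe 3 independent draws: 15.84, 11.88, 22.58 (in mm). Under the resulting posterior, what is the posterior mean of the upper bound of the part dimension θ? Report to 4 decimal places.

40.5072

A Pareto(scale x_m, shape k) prior on the upper bound θ of Uniform(0, θ) is conjugate: posterior is Pareto(max(x_m, max xᵢ), k + n).
Sample maximum = 22.58; prior scale x_m = 34.81 → posterior scale = max = 34.81.
Posterior shape = 4.11 + 3 = 7.11.
E[θ|data] = k·x_m/(k−1) = 7.11·34.81/6.11 = 40.5072.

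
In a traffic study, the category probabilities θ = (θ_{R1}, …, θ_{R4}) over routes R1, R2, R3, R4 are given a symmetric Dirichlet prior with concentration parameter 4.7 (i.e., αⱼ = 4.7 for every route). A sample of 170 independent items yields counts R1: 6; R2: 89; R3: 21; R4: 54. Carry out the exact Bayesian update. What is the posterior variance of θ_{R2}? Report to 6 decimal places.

0.001317

The Dirichlet prior is conjugate to the Multinomial likelihood: each posterior αⱼ = prior αⱼ + observed count nⱼ.
Posterior concentration: (10.7, 93.7, 25.7, 58.7), total = 188.8.
Var[θ_j] = α_j(Σα−α_j)/((Σα)²(Σα+1)) = 93.7·95.1/(188.8²·189.8) = 0.001317.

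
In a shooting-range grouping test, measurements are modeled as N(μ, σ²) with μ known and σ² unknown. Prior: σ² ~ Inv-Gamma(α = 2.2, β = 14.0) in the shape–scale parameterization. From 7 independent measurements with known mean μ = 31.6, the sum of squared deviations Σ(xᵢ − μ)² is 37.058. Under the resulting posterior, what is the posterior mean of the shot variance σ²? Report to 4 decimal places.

With known mean μ and an Inverse-Gamma(α, β) prior on σ², the Normal likelihood is conjugate: posterior is Inv-Gamma(α + n/2, β + Σ(xᵢ−μ)²/2).
Posterior: Inv-Gamma(2.2 + 7/2, 14.0 + 37.058/2) = Inv-Gamma(5.70, 32.5290).
E[σ²|data] = β/(α−1) = 32.5290/4.70 = 6.9211.

6.9211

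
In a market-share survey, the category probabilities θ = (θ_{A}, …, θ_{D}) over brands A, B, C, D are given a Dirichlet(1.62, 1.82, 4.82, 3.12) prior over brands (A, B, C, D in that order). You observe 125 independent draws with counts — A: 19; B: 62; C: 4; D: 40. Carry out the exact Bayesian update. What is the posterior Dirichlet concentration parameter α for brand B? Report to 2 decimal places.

The Dirichlet prior is conjugate to the Multinomial likelihood: each posterior αⱼ = prior αⱼ + observed count nⱼ.
Posterior concentration: (20.62, 63.82, 8.82, 43.12), total = 136.38.
α_{B} = 1.82 + 62 = 63.82.

63.82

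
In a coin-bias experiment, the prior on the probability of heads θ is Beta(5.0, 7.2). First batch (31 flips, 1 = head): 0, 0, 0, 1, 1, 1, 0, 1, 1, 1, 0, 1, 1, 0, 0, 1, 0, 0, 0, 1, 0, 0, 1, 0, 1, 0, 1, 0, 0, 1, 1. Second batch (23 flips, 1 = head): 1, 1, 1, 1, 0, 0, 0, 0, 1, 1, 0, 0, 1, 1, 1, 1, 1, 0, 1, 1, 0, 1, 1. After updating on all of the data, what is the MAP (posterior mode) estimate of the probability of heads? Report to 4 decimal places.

0.5296

The Beta prior is conjugate to a Binomial/Bernoulli likelihood; the update adds successes to α and failures to β.
After batch 1: Beta(5.0+15, 7.2+16) = Beta(20.0, 23.2).
After batch 2: Beta(20.0+15, 23.2+8) = Beta(35.0, 31.2).
Mode of Beta(a,b) for a,b>1 is (a−1)/(a+b−2) = 34.0/64.2 = 0.5296.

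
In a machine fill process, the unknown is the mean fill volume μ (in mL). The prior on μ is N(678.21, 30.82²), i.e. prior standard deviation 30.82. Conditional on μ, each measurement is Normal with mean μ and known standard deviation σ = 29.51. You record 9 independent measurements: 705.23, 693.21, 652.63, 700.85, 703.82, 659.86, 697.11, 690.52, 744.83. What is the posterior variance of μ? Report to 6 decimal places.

87.814655

For Normal data with known variance σ², a Normal(μ₀, σ₀²) prior on μ is conjugate. Posterior precision = 1/σ₀² + n/σ²; posterior mean is the precision-weighted average of μ₀ and x̄.
σ₀² = 30.82² = 949.8724, σ² = 29.51² = 870.8401; σ² + n·σ₀² = 870.8401 + 9·949.8724 = 9419.6917.
Posterior precision = 1/σ₀² + n/σ² = 1/949.8724 + 9/870.8401 = (σ² + n·σ₀²)/(σ₀²σ²) = 9419.6917/(949.8724·870.8401); posterior variance σₙ² = σ₀²σ²/(σ² + n·σ₀²) = 949.8724·870.8401/9419.6917 = 87.814655.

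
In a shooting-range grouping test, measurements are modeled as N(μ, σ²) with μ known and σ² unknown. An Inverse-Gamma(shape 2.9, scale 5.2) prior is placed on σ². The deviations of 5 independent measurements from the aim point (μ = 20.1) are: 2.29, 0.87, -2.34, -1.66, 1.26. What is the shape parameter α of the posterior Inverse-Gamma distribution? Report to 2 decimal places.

5.40

With known mean μ and an Inverse-Gamma(α, β) prior on σ², the Normal likelihood is conjugate: posterior is Inv-Gamma(α + n/2, β + Σ(xᵢ−μ)²/2).
Σ(xᵢ−μ)² = (2.29)² + (0.87)² + (-2.34)² + (-1.66)² + (1.26)² = 15.8198.
Posterior: Inv-Gamma(2.9 + 5/2, 5.2 + 15.8198/2) = Inv-Gamma(5.40, 13.10990).
Posterior α = 5.40.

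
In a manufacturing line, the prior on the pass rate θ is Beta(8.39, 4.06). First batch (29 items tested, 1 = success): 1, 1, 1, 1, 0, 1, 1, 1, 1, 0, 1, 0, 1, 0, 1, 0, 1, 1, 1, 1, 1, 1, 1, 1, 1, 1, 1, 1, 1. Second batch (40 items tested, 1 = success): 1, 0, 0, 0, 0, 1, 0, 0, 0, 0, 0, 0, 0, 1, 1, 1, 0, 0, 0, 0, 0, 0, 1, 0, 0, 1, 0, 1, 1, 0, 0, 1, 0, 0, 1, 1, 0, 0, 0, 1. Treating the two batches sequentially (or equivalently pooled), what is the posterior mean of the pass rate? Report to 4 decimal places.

0.5573

The Beta prior is conjugate to a Binomial/Bernoulli likelihood; the update adds successes to α and failures to β.
After batch 1: Beta(8.39+24, 4.06+5) = Beta(32.39, 9.06).
After batch 2: Beta(32.39+13, 9.06+27) = Beta(45.39, 36.06).
Posterior mean = α/(α+β) = 45.39/81.45 = 0.5573.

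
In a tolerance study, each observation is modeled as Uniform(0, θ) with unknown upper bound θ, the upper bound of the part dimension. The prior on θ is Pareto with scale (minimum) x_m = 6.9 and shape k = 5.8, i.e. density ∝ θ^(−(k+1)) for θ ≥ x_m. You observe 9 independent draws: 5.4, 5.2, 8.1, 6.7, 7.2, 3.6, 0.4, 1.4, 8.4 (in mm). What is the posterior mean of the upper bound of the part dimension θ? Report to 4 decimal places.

A Pareto(scale x_m, shape k) prior on the upper bound θ of Uniform(0, θ) is conjugate: posterior is Pareto(max(x_m, max xᵢ), k + n).
Sample maximum = 8.4; prior scale x_m = 6.9 → posterior scale = max = 8.4.
Posterior shape = 5.8 + 9 = 14.8.
E[θ|data] = k·x_m/(k−1) = 14.8·8.4/13.8 = 9.0087.

9.0087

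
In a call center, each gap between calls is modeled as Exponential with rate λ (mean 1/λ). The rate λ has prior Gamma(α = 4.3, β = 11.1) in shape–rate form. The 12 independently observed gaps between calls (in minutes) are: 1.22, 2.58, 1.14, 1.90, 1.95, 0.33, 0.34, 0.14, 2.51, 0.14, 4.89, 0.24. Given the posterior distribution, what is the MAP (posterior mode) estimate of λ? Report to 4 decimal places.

0.5372

With a Gamma(shape α, rate β) prior on the exponential rate λ, the posterior after n observations with total T = Σxᵢ is Gamma(α+n, β+T).
Sum of observations T = 17.38 minutes; n = 12.
Posterior: Gamma(4.3+12, 11.1+17.38) = Gamma(16.3, 28.48).
Mode = (α−1)/β = 0.5372.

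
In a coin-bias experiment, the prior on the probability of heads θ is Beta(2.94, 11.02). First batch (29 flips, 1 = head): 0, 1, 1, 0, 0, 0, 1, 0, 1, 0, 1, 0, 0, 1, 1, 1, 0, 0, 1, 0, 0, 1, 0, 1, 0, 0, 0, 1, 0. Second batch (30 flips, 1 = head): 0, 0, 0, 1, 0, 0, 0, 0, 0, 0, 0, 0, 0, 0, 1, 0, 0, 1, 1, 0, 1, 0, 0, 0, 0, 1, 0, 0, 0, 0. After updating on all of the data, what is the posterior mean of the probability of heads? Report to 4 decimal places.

0.2870

The Beta prior is conjugate to a Binomial/Bernoulli likelihood; the update adds successes to α and failures to β.
After batch 1: Beta(2.94+12, 11.02+17) = Beta(14.94, 28.02).
After batch 2: Beta(14.94+6, 28.02+24) = Beta(20.94, 52.02).
Posterior mean = α/(α+β) = 20.94/72.96 = 0.2870.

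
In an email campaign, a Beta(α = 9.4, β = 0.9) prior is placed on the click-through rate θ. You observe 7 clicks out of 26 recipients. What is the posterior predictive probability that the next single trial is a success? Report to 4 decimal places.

0.4518

The Beta prior is conjugate to a Binomial/Bernoulli likelihood; the update adds successes to α and failures to β.
Posterior: Beta(α+k, β+n−k) = Beta(9.4+7, 0.9+19) = Beta(16.4, 19.9).
For a single future Bernoulli trial, P(success | data) = α/(α+β) = 0.4518.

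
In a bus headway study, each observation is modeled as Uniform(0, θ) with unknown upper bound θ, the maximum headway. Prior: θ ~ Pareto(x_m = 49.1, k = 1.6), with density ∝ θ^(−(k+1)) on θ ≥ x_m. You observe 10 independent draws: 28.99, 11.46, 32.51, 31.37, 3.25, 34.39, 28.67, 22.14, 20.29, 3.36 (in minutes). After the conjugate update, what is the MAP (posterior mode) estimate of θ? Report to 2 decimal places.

49.10

A Pareto(scale x_m, shape k) prior on the upper bound θ of Uniform(0, θ) is conjugate: posterior is Pareto(max(x_m, max xᵢ), k + n).
Sample maximum = 34.39; prior scale x_m = 49.1 → posterior scale = max = 49.10.
Posterior shape = 1.6 + 10 = 11.6.
The Pareto density is decreasing on [x_m, ∞), so the mode is x_m = 49.10.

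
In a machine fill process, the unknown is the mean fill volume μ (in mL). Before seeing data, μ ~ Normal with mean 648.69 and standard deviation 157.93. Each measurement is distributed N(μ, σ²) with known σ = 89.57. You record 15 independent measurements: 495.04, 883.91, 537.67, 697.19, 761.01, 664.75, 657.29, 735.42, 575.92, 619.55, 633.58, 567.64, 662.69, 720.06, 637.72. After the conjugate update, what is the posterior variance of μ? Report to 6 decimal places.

523.623769

For Normal data with known variance σ², a Normal(μ₀, σ₀²) prior on μ is conjugate. Posterior precision = 1/σ₀² + n/σ²; posterior mean is the precision-weighted average of μ₀ and x̄.
σ₀² = 157.93² = 24941.8849, σ² = 89.57² = 8022.7849; σ² + n·σ₀² = 8022.7849 + 15·24941.8849 = 382151.0584.
Posterior precision = 1/σ₀² + n/σ² = 1/24941.8849 + 15/8022.7849 = (σ² + n·σ₀²)/(σ₀²σ²) = 382151.0584/(24941.8849·8022.7849); posterior variance σₙ² = σ₀²σ²/(σ² + n·σ₀²) = 24941.8849·8022.7849/382151.0584 = 523.623769.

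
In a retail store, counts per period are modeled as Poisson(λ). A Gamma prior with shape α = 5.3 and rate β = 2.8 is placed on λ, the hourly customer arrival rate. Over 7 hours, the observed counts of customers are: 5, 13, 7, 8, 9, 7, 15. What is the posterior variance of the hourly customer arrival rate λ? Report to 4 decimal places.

With a Gamma(shape α, rate β) prior, the Poisson likelihood is conjugate: the posterior is Gamma(α + ΣXᵢ, β + n).
Sum of counts S = 64 over n = 7 hours.
Posterior: Gamma(α+S, β+n) = Gamma(5.3+64, 2.8+7) = Gamma(69.3, 9.8).
Var = α/β² = 69.3/9.8² = 0.7216.

0.7216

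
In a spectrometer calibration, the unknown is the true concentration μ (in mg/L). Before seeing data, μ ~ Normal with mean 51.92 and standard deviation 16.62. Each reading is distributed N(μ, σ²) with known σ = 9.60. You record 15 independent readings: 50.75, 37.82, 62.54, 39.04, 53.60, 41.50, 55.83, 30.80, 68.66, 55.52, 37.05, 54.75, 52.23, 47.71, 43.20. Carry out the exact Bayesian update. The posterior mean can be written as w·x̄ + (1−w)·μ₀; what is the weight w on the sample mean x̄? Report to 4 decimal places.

0.9782

For Normal data with known variance σ², a Normal(μ₀, σ₀²) prior on μ is conjugate. Posterior precision = 1/σ₀² + n/σ²; posterior mean is the precision-weighted average of μ₀ and x̄.
σ₀² = 16.62² = 276.2244, σ² = 9.60² = 92.16. Prior precision 1/σ₀² = 1/276.2244; data precision n/σ² = 15/92.16.
w = (n/σ²)/(1/σ₀² + n/σ²) = n·σ₀²/(σ² + n·σ₀²) = 15·276.2244/(92.16 + 15·276.2244) = 4143.366/4235.526 = 0.9782.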